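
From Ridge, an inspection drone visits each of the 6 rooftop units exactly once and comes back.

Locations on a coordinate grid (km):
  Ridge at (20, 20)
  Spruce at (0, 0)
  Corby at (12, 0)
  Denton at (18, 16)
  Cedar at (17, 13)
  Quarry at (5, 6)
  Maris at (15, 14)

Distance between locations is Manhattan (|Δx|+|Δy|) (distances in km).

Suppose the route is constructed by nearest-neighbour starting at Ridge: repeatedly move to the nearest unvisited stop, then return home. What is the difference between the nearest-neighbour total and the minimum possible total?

2 km longer than the optimal tour.

Ridge: Denton=6, Cedar=10, Maris=11, Corby=28, Quarry=29, Spruce=40 ⇒ Denton
Denton: Cedar=4, Maris=5, Corby=22, Quarry=23, Spruce=34 ⇒ Cedar
Cedar: Maris=3, Corby=18, Quarry=19, Spruce=30 ⇒ Maris
Maris: Corby=17, Quarry=18, Spruce=29 ⇒ Corby
Corby: Spruce=12, Quarry=13 ⇒ Spruce
Spruce: Quarry=11 ⇒ Quarry
NN route Ridge → Denton → Cedar → Maris → Corby → Spruce → Quarry → Ridge costs 82.
Optimal: Ridge → Denton → Cedar → Corby → Spruce → Quarry → Maris → Ridge costs 80 (by enumerating all 360 distinct tours).
Excess = 82 − 80 = 2.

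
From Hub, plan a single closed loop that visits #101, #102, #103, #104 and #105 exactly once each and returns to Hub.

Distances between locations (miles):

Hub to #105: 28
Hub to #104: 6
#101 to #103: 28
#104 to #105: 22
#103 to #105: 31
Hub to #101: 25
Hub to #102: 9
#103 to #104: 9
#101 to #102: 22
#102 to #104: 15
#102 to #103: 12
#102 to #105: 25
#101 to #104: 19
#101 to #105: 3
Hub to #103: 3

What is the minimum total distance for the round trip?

Minimum total distance: 68 miles.

With 5 stops there are 5!/2 = 60 distinct round trips (a route and its reverse cost the same).
Hub → #101 → #102 → #103 → #104 → #105 → Hub: 25+22+12+9+22+28 = 118
Hub → #101 → #102 → #103 → #105 → #104 → Hub: 25+22+12+31+22+6 = 118
Hub → #101 → #102 → #104 → #103 → #105 → Hub: 25+22+15+9+31+28 = 130
Hub → #101 → #102 → #104 → #105 → #103 → Hub: 25+22+15+22+31+3 = 118
Hub → #101 → #102 → #105 → #103 → #104 → Hub: 25+22+25+31+9+6 = 118
Hub → #101 → #102 → #105 → #104 → #103 → Hub: 25+22+25+22+9+3 = 106
Hub → #101 → #103 → #102 → #104 → #105 → Hub: 25+28+12+15+22+28 = 130
Hub → #101 → #103 → #102 → #105 → #104 → Hub: 25+28+12+25+22+6 = 118
Hub → #101 → #103 → #104 → #102 → #105 → Hub: 25+28+9+15+25+28 = 130
Hub → #101 → #103 → #104 → #105 → #102 → Hub: 25+28+9+22+25+9 = 118
Hub → #101 → #103 → #105 → #102 → #104 → Hub: 25+28+31+25+15+6 = 130
Hub → #101 → #103 → #105 → #104 → #102 → Hub: 25+28+31+22+15+9 = 130
Hub → #101 → #104 → #102 → #103 → #105 → Hub: 25+19+15+12+31+28 = 130
Hub → #101 → #104 → #102 → #105 → #103 → Hub: 25+19+15+25+31+3 = 118
… (46 more)
Hub → #102 → #101 → #105 → #104 → #103 → Hub: 9+22+3+22+9+3 = 68  ← best
The minimum is 68.
One optimal route: Hub → #102 → #101 → #105 → #104 → #103 → Hub (or its reverse).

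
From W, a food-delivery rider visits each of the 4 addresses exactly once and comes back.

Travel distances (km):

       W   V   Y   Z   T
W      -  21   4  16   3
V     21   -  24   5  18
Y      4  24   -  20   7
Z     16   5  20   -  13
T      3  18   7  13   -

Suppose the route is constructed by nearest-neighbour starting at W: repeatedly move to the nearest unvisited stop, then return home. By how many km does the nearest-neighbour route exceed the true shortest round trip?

7 km longer than the optimal tour.

From W: T=3, Y=4, Z=16, V=21 → choose T (3).
From T: Y=7, Z=13, V=18 → choose Y (7).
From Y: Z=20, V=24 → choose Z (20).
From Z: V=5 → choose V (5).
NN route W → T → Y → Z → V → W costs 56.
Optimal: W → Y → V → Z → T → W costs 49 (by enumerating all 12 distinct tours).
Excess = 56 − 49 = 7.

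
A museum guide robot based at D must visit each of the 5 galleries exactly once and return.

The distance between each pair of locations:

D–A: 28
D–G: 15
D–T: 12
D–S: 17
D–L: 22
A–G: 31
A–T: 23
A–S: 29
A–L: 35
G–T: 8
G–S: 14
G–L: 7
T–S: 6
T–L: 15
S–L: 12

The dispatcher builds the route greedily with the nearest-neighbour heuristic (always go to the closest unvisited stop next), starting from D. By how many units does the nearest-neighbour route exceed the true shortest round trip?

D: T=12, G=15, S=17, L=22, A=28 ⇒ T
T: S=6, G=8, L=15, A=23 ⇒ S
S: L=12, G=14, A=29 ⇒ L
L: G=7, A=35 ⇒ G
G: A=31 ⇒ A
NN route D → T → S → L → G → A → D costs 96.
Optimal: D → A → T → S → L → G → D costs 91 (by enumerating all 60 distinct tours).
Excess = 96 − 91 = 5.

The nearest-neighbour route is 5 longer than optimal.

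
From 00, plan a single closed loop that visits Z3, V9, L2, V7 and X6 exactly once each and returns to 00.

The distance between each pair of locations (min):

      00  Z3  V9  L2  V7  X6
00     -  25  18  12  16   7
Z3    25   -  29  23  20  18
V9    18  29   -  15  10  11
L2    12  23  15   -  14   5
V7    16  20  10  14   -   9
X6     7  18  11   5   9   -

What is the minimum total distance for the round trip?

00 - Z3 - V9 - L2 - V7 - X6 - 00: 25+29+15+14+9+7 = 99
00 - Z3 - V9 - L2 - X6 - V7 - 00: 25+29+15+5+9+16 = 99
00 - Z3 - V9 - V7 - L2 - X6 - 00: 25+29+10+14+5+7 = 90
00 - Z3 - V9 - V7 - X6 - L2 - 00: 25+29+10+9+5+12 = 90
00 - Z3 - V9 - X6 - L2 - V7 - 00: 25+29+11+5+14+16 = 100
00 - Z3 - V9 - X6 - V7 - L2 - 00: 25+29+11+9+14+12 = 100
00 - Z3 - L2 - V9 - V7 - X6 - 00: 25+23+15+10+9+7 = 89
00 - Z3 - L2 - V9 - X6 - V7 - 00: 25+23+15+11+9+16 = 99
00 - Z3 - L2 - V7 - V9 - X6 - 00: 25+23+14+10+11+7 = 90
00 - Z3 - L2 - V7 - X6 - V9 - 00: 25+23+14+9+11+18 = 100
00 - Z3 - L2 - X6 - V9 - V7 - 00: 25+23+5+11+10+16 = 90
00 - Z3 - L2 - X6 - V7 - V9 - 00: 25+23+5+9+10+18 = 90
00 - Z3 - V7 - V9 - L2 - X6 - 00: 25+20+10+15+5+7 = 82
00 - Z3 - V7 - V9 - X6 - L2 - 00: 25+20+10+11+5+12 = 83
… (46 more)
The minimum is 82.
One optimal route: 00 → Z3 → V7 → V9 → L2 → X6 → 00 (or its reverse).

Minimum total distance: 82 min.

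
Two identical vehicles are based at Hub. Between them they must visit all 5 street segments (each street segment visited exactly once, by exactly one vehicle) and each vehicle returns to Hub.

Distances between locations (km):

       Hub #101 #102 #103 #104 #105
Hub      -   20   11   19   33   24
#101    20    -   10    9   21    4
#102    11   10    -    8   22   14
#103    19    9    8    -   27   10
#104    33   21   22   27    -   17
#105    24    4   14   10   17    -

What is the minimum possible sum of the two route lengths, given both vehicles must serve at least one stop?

Minimum combined distance: 104 km.

Try each way of splitting the stops between the two vehicles (each non-empty) and, for each split, find the best tour for each vehicle:
  {#101} + {#102, #103, #104, #105}: 40 + 79 = 119
  {#102} + {#101, #103, #104, #105}: 22 + 82 = 104
  {#101, #102} + {#103, #104, #105}: 41 + 79 = 120
  {#103} + {#101, #102, #104, #105}: 38 + 74 = 112
  {#101, #103} + {#102, #104, #105}: 48 + 74 = 122
  {#102, #103} + {#101, #104, #105}: 38 + 74 = 112
  … (15 splits in total)
Best: vehicle 1 Hub → #102 → Hub = 22; vehicle 2 Hub → #103 → #101 → #105 → #104 → Hub = 82; combined 104.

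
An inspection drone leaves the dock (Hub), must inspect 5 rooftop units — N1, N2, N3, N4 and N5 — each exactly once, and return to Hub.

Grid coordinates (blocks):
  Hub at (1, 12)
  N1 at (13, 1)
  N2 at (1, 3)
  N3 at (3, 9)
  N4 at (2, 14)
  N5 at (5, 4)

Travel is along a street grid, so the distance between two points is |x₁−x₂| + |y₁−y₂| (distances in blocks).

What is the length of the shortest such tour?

50 blocks — the shortest possible round trip.

There are 60 distinct closed tours to check (reversals are equivalent).
Hub→N1→N2→N3→N4→N5→Hub: 23+14+8+6+13+12 = 76
Hub→N1→N2→N3→N5→N4→Hub: 23+14+8+7+13+3 = 68
Hub→N1→N2→N4→N3→N5→Hub: 23+14+12+6+7+12 = 74
Hub→N1→N2→N4→N5→N3→Hub: 23+14+12+13+7+5 = 74
Hub→N1→N2→N5→N3→N4→Hub: 23+14+5+7+6+3 = 58
Hub→N1→N2→N5→N4→N3→Hub: 23+14+5+13+6+5 = 66
Hub→N1→N3→N2→N4→N5→Hub: 23+18+8+12+13+12 = 86
Hub→N1→N3→N2→N5→N4→Hub: 23+18+8+5+13+3 = 70
Hub→N1→N3→N4→N2→N5→Hub: 23+18+6+12+5+12 = 76
Hub→N1→N3→N4→N5→N2→Hub: 23+18+6+13+5+9 = 74
Hub→N1→N3→N5→N2→N4→Hub: 23+18+7+5+12+3 = 68
Hub→N1→N3→N5→N4→N2→Hub: 23+18+7+13+12+9 = 82
Hub→N1→N4→N2→N3→N5→Hub: 23+24+12+8+7+12 = 86
Hub→N1→N4→N2→N5→N3→Hub: 23+24+12+5+7+5 = 76
… (46 more)
Hub→N2→N1→N5→N3→N4→Hub: 9+14+11+7+6+3 = 50  ← best
The minimum is 50.
One optimal route: Hub → N2 → N1 → N5 → N3 → N4 → Hub (or its reverse).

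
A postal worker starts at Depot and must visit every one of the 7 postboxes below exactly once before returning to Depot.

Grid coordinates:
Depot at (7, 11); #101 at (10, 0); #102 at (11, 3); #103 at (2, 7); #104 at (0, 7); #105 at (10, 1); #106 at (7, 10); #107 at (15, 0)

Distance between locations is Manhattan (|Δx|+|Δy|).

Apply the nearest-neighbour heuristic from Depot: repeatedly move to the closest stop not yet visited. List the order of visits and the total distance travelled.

54 along Depot → #106 → #103 → #104 → #102 → #105 → #101 → #107 → Depot.

Depot → [#106:1 / #103:9 / #104:11 / #102:12 / #105:13 / #101:14 / #107:19] → #106 (1)
#106 → [#103:8 / #104:10 / #102:11 / #105:12 / #101:13 / #107:18] → #103 (8)
#103 → [#104:2 / #102:13 / #105:14 / #101:15 / #107:20] → #104 (2)
#104 → [#102:15 / #105:16 / #101:17 / #107:22] → #102 (15)
#102 → [#105:3 / #101:4 / #107:7] → #105 (3)
#105 → [#101:1 / #107:6] → #101 (1)
#101 → [#107:5] → #107 (5)
Return #107→Depot: 19.
Total = 1 + 8 + 2 + 15 + 3 + 1 + 5 + 19 = 54.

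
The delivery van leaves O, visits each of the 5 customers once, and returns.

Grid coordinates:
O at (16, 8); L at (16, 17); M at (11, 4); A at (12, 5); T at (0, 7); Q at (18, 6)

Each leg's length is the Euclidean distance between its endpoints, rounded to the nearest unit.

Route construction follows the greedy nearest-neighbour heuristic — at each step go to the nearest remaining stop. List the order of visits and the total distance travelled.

Nearest-neighbour total = 49; route O → Q → A → M → T → L → O.

O → [Q:3 / A:5 / M:6 / L:9 / T:16] → Q (3)
Q → [A:6 / M:7 / L:11 / T:18] → A (6)
A → [M:1 / T:12 / L:13] → M (1)
M → [T:11 / L:14] → T (11)
T → [L:19] → L (19)
Return L→O: 9.
Total = 3 + 6 + 1 + 11 + 19 + 9 = 49.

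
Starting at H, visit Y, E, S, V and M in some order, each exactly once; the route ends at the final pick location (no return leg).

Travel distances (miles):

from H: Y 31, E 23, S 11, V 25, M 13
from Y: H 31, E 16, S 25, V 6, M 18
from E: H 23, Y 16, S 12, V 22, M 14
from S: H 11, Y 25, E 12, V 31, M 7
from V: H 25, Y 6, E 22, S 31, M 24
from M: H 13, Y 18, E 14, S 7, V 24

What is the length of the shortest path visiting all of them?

There are 5! = 120 possible orderings.
H → Y → E → S → V → M: 31+16+12+31+24 = 114
H → Y → E → S → M → V: 31+16+12+7+24 = 90
H → Y → E → V → S → M: 31+16+22+31+7 = 107
H → Y → E → V → M → S: 31+16+22+24+7 = 100
H → Y → E → M → S → V: 31+16+14+7+31 = 99
H → Y → E → M → V → S: 31+16+14+24+31 = 116
H → Y → S → E → V → M: 31+25+12+22+24 = 114
H → Y → S → E → M → V: 31+25+12+14+24 = 106
H → Y → S → V → E → M: 31+25+31+22+14 = 123
H → Y → S → V → M → E: 31+25+31+24+14 = 125
H → Y → S → M → E → V: 31+25+7+14+22 = 99
H → Y → S → M → V → E: 31+25+7+24+22 = 109
H → Y → V → E → S → M: 31+6+22+12+7 = 78
H → Y → V → E → M → S: 31+6+22+14+7 = 80
… (106 more)
H → S → M → E → Y → V: 11+7+14+16+6 = 54  ← best
The minimum is 54.
One shortest path: H → S → M → E → Y → V.

Minimum one-way distance = 54 miles.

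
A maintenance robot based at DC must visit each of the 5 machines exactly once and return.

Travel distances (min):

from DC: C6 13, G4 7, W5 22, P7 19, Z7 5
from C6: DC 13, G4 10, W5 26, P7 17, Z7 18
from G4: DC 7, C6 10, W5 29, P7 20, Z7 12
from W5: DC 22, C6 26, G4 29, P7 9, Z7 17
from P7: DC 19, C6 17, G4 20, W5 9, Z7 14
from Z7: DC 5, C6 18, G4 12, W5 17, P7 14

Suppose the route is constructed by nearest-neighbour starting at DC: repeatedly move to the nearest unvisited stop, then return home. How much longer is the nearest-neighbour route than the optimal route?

From DC: Z7=5, G4=7, C6=13, P7=19, W5=22 → choose Z7 (5).
From Z7: G4=12, P7=14, W5=17, C6=18 → choose G4 (12).
From G4: C6=10, P7=20, W5=29 → choose C6 (10).
From C6: P7=17, W5=26 → choose P7 (17).
From P7: W5=9 → choose W5 (9).
NN route DC → Z7 → G4 → C6 → P7 → W5 → DC costs 75.
Optimal: DC → G4 → C6 → P7 → W5 → Z7 → DC costs 65 (by enumerating all 60 distinct tours).
Excess = 75 − 65 = 10.

Excess over optimum: 10 min.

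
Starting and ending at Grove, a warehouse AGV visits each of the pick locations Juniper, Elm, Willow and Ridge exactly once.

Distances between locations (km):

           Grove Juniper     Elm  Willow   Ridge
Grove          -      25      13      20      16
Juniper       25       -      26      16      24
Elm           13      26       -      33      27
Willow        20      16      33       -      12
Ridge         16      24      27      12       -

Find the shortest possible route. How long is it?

Minimum total distance: 83 km.

Grove-Juniper-Elm-Willow-Ridge-Grove: 25+26+33+12+16 = 112
Grove-Juniper-Elm-Ridge-Willow-Grove: 25+26+27+12+20 = 110
Grove-Juniper-Willow-Elm-Ridge-Grove: 25+16+33+27+16 = 117
Grove-Juniper-Willow-Ridge-Elm-Grove: 25+16+12+27+13 = 93
Grove-Juniper-Ridge-Elm-Willow-Grove: 25+24+27+33+20 = 129
Grove-Juniper-Ridge-Willow-Elm-Grove: 25+24+12+33+13 = 107
Grove-Elm-Juniper-Willow-Ridge-Grove: 13+26+16+12+16 = 83
Grove-Elm-Juniper-Ridge-Willow-Grove: 13+26+24+12+20 = 95
Grove-Elm-Willow-Juniper-Ridge-Grove: 13+33+16+24+16 = 102
Grove-Elm-Ridge-Juniper-Willow-Grove: 13+27+24+16+20 = 100
Grove-Willow-Juniper-Elm-Ridge-Grove: 20+16+26+27+16 = 105
Grove-Willow-Elm-Juniper-Ridge-Grove: 20+33+26+24+16 = 119
The minimum is 83.
One optimal route: Grove → Elm → Juniper → Willow → Ridge → Grove (or its reverse).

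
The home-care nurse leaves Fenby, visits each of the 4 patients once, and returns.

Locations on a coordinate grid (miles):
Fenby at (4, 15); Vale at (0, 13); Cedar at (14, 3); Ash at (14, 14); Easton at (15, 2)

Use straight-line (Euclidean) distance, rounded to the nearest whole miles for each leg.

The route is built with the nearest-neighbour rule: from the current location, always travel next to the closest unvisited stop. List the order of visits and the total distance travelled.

Nearest-neighbour total = 47 miles; route Fenby → Vale → Ash → Cedar → Easton → Fenby.

At Fenby the remaining stops are Vale 4, Ash 10, Cedar 16, Easton 17; go to Vale.
At Vale the remaining stops are Ash 14, Cedar 17, Easton 19; go to Ash.
At Ash the remaining stops are Cedar 11, Easton 12; go to Cedar.
At Cedar the remaining stops are Easton 1; go to Easton.
Return Easton→Fenby: 17.
Total = 4 + 14 + 11 + 1 + 17 = 47.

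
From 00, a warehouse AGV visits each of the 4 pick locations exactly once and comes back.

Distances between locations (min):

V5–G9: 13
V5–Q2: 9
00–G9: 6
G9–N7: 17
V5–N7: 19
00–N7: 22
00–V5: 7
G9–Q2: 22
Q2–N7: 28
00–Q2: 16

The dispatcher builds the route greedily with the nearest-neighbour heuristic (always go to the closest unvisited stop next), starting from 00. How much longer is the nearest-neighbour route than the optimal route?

00: G9=6, V5=7, Q2=16, N7=22 ⇒ G9
G9: V5=13, N7=17, Q2=22 ⇒ V5
V5: Q2=9, N7=19 ⇒ Q2
Q2: N7=28 ⇒ N7
NN route 00 → G9 → V5 → Q2 → N7 → 00 costs 78.
Optimal: 00 → V5 → Q2 → N7 → G9 → 00 costs 67 (by enumerating all 12 distinct tours).
Excess = 78 − 67 = 11.

Excess over optimum: 11 min.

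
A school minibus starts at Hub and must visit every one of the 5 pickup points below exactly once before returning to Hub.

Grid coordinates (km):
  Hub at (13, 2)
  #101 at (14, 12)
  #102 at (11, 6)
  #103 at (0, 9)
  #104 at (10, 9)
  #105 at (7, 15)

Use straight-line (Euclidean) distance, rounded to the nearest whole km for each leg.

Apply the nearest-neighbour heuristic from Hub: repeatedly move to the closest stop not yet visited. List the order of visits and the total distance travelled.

Total distance 44 km via the nearest-neighbour route Hub → #102 → #104 → #101 → #105 → #103 → Hub.

At Hub the remaining stops are #102 4, #104 8, #101 10, #105 14, #103 15; go to #102.
At #102 the remaining stops are #104 3, #101 7, #105 10, #103 11; go to #104.
At #104 the remaining stops are #101 5, #105 7, #103 10; go to #101.
At #101 the remaining stops are #105 8, #103 14; go to #105.
At #105 the remaining stops are #103 9; go to #103.
Return #103→Hub: 15.
Total = 4 + 3 + 5 + 8 + 9 + 15 = 44.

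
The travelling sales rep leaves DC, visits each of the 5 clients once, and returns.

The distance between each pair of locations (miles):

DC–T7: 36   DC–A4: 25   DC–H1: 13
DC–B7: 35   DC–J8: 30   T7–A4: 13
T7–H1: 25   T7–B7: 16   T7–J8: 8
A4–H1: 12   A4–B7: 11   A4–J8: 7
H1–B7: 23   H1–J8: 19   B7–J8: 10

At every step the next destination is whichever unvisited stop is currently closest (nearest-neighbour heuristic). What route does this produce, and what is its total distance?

At DC the remaining stops are H1 13, A4 25, J8 30, B7 35, T7 36; go to H1.
At H1 the remaining stops are A4 12, J8 19, B7 23, T7 25; go to A4.
At A4 the remaining stops are J8 7, B7 11, T7 13; go to J8.
At J8 the remaining stops are T7 8, B7 10; go to T7.
At T7 the remaining stops are B7 16; go to B7.
Return B7→DC: 35.
Total = 13 + 12 + 7 + 8 + 16 + 35 = 91.

Total distance 91 miles via the nearest-neighbour route DC → H1 → A4 → J8 → T7 → B7 → DC.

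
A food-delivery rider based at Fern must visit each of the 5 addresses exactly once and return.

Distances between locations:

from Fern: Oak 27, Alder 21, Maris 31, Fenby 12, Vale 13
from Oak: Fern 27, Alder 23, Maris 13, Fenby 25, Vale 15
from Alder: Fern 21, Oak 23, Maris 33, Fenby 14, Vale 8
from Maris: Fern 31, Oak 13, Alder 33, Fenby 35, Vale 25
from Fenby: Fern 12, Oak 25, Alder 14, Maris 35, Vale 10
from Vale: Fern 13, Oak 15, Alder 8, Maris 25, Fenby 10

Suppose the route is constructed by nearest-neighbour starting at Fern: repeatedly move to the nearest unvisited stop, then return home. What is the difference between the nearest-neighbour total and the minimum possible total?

From Fern: Fenby=12, Vale=13, Alder=21, Oak=27, Maris=31 → choose Fenby (12).
From Fenby: Vale=10, Alder=14, Oak=25, Maris=35 → choose Vale (10).
From Vale: Alder=8, Oak=15, Maris=25 → choose Alder (8).
From Alder: Oak=23, Maris=33 → choose Oak (23).
From Oak: Maris=13 → choose Maris (13).
NN route Fern → Fenby → Vale → Alder → Oak → Maris → Fern costs 97.
Optimal: Fern → Maris → Oak → Vale → Alder → Fenby → Fern costs 93 (by enumerating all 60 distinct tours).
Excess = 97 − 93 = 4.

4 longer than the optimal tour.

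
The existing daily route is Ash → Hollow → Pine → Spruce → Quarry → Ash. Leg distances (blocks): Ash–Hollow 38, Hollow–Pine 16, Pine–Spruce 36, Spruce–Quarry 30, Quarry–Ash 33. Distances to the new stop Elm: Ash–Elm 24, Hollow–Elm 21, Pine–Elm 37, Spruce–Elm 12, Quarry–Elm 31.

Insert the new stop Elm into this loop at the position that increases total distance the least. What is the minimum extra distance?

Insertion cost between consecutive stops i–j is d(i,Elm) + d(Elm,j) − d(i,j):
  between Ash and Hollow: 24 + 21 − 38 = 7
  between Hollow and Pine: 21 + 37 − 16 = 42
  between Pine and Spruce: 37 + 12 − 36 = 13
  between Spruce and Quarry: 12 + 31 − 30 = 13
  between Quarry and Ash: 31 + 24 − 33 = 22
Cheapest insertion is between Ash and Hollow, adding 7.
New total = 153 + 7 = 160.

+7 blocks — insert Elm between Ash and Hollow.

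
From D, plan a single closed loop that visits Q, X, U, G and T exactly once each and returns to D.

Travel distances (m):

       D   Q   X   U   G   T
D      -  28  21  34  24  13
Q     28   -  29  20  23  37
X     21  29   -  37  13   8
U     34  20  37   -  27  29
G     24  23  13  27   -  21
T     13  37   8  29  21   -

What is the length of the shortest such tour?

D→Q→X→U→G→T→D: 28+29+37+27+21+13 = 155
D→Q→X→U→T→G→D: 28+29+37+29+21+24 = 168
D→Q→X→G→U→T→D: 28+29+13+27+29+13 = 139
D→Q→X→G→T→U→D: 28+29+13+21+29+34 = 154
D→Q→X→T→U→G→D: 28+29+8+29+27+24 = 145
D→Q→X→T→G→U→D: 28+29+8+21+27+34 = 147
D→Q→U→X→G→T→D: 28+20+37+13+21+13 = 132
D→Q→U→X→T→G→D: 28+20+37+8+21+24 = 138
D→Q→U→G→X→T→D: 28+20+27+13+8+13 = 109
D→Q→U→G→T→X→D: 28+20+27+21+8+21 = 125
D→Q→U→T→X→G→D: 28+20+29+8+13+24 = 122
D→Q→U→T→G→X→D: 28+20+29+21+13+21 = 132
D→Q→G→X→U→T→D: 28+23+13+37+29+13 = 143
D→Q→G→X→T→U→D: 28+23+13+8+29+34 = 135
… (46 more)
The minimum is 109.
One optimal route: D → Q → U → G → X → T → D (or its reverse).

Shortest round trip = 109 m.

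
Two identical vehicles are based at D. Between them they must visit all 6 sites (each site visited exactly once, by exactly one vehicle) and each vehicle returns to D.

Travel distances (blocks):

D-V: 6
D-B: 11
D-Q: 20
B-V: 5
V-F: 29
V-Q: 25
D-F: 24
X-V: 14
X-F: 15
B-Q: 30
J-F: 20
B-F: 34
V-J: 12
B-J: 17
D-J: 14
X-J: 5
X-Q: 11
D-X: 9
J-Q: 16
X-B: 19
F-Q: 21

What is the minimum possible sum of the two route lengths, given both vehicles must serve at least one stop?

97 blocks — the smallest possible combined total.

Check every non-empty split of the stops between the two vehicles; for each half take its own optimal tour:
  {X} + {B, V, J, F, Q}: 18 + 89 = 107
  {B} + {X, V, J, F, Q}: 22 + 79 = 101
  {X, B} + {V, J, F, Q}: 39 + 79 = 118
  {V} + {X, B, J, F, Q}: 12 + 89 = 101
  {X, V} + {B, J, F, Q}: 29 + 89 = 118
  {B, V} + {X, J, F, Q}: 22 + 75 = 97
  … (31 splits in total)
Best: vehicle 1 D → B → V → D = 22; vehicle 2 D → X → J → F → Q → D = 75; combined 97.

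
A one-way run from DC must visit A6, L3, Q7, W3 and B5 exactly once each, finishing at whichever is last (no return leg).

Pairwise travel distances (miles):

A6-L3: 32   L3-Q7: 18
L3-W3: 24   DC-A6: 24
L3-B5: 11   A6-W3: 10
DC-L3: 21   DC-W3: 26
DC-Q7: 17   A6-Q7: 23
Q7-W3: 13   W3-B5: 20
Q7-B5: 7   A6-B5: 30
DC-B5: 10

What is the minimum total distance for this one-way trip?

There are 5! = 120 possible orderings.
DC → A6 → L3 → Q7 → W3 → B5: 24+32+18+13+20 = 107
DC → A6 → L3 → Q7 → B5 → W3: 24+32+18+7+20 = 101
DC → A6 → L3 → W3 → Q7 → B5: 24+32+24+13+7 = 100
DC → A6 → L3 → W3 → B5 → Q7: 24+32+24+20+7 = 107
DC → A6 → L3 → B5 → Q7 → W3: 24+32+11+7+13 = 87
DC → A6 → L3 → B5 → W3 → Q7: 24+32+11+20+13 = 100
DC → A6 → Q7 → L3 → W3 → B5: 24+23+18+24+20 = 109
DC → A6 → Q7 → L3 → B5 → W3: 24+23+18+11+20 = 96
DC → A6 → Q7 → W3 → L3 → B5: 24+23+13+24+11 = 95
DC → A6 → Q7 → W3 → B5 → L3: 24+23+13+20+11 = 91
DC → A6 → Q7 → B5 → L3 → W3: 24+23+7+11+24 = 89
DC → A6 → Q7 → B5 → W3 → L3: 24+23+7+20+24 = 98
DC → A6 → W3 → L3 → Q7 → B5: 24+10+24+18+7 = 83
DC → A6 → W3 → L3 → B5 → Q7: 24+10+24+11+7 = 76
… (106 more)
DC → L3 → B5 → Q7 → W3 → A6: 21+11+7+13+10 = 62  ← best
The minimum is 62.
One shortest path: DC → L3 → B5 → Q7 → W3 → A6.

Shortest open route: 62 miles.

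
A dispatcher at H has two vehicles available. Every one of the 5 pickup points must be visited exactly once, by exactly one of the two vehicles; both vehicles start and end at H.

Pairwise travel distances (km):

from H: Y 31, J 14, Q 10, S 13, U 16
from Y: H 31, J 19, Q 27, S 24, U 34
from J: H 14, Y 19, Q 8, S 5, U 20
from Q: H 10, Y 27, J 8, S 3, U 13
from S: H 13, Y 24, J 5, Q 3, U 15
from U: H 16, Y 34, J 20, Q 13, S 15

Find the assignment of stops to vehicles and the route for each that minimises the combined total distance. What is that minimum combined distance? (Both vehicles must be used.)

100 km — the smallest possible combined total.

Try each way of splitting the stops between the two vehicles (each non-empty) and, for each split, find the best tour for each vehicle:
  {Y} + {J, Q, S, U}: 62 + 51 = 113
  {J} + {Y, Q, S, U}: 28 + 87 = 115
  {Y, J} + {Q, S, U}: 64 + 44 = 108
  {Q} + {Y, J, S, U}: 20 + 86 = 106
  {Y, Q} + {J, S, U}: 68 + 50 = 118
  {J, Q} + {Y, S, U}: 32 + 86 = 118
  … (15 splits in total)
  {Y, J, Q, S} + {U}: 68 + 32 = 100  ← best
Best: vehicle 1 H → Y → J → S → Q → H = 68; vehicle 2 H → U → H = 32; combined 100.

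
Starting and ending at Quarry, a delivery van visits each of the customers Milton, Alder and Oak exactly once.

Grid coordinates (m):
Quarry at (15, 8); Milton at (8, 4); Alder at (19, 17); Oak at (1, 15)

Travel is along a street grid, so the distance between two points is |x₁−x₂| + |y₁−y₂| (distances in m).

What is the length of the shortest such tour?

There are 3 distinct closed tours to check (reversals are equivalent).
Quarry → Milton → Alder → Oak → Quarry: 11+24+20+21 = 76
Quarry → Milton → Oak → Alder → Quarry: 11+18+20+13 = 62
Quarry → Alder → Milton → Oak → Quarry: 13+24+18+21 = 76
The minimum is 62.
One optimal route: Quarry → Milton → Oak → Alder → Quarry (or its reverse).

Minimum total distance: 62 m.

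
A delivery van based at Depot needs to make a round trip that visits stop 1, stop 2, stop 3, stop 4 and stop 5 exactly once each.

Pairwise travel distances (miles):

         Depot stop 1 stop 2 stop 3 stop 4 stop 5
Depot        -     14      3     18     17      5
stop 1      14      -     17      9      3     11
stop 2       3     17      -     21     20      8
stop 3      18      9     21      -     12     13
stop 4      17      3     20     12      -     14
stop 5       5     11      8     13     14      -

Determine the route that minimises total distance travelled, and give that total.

There are 60 distinct closed tours to check (reversals are equivalent).
Depot→stop 1→stop 2→stop 3→stop 4→stop 5→Depot: 14+17+21+12+14+5 = 83
Depot→stop 1→stop 2→stop 3→stop 5→stop 4→Depot: 14+17+21+13+14+17 = 96
Depot→stop 1→stop 2→stop 4→stop 3→stop 5→Depot: 14+17+20+12+13+5 = 81
Depot→stop 1→stop 2→stop 4→stop 5→stop 3→Depot: 14+17+20+14+13+18 = 96
Depot→stop 1→stop 2→stop 5→stop 3→stop 4→Depot: 14+17+8+13+12+17 = 81
Depot→stop 1→stop 2→stop 5→stop 4→stop 3→Depot: 14+17+8+14+12+18 = 83
Depot→stop 1→stop 3→stop 2→stop 4→stop 5→Depot: 14+9+21+20+14+5 = 83
Depot→stop 1→stop 3→stop 2→stop 5→stop 4→Depot: 14+9+21+8+14+17 = 83
Depot→stop 1→stop 3→stop 4→stop 2→stop 5→Depot: 14+9+12+20+8+5 = 68
Depot→stop 1→stop 3→stop 4→stop 5→stop 2→Depot: 14+9+12+14+8+3 = 60
Depot→stop 1→stop 3→stop 5→stop 2→stop 4→Depot: 14+9+13+8+20+17 = 81
Depot→stop 1→stop 3→stop 5→stop 4→stop 2→Depot: 14+9+13+14+20+3 = 73
Depot→stop 1→stop 4→stop 2→stop 3→stop 5→Depot: 14+3+20+21+13+5 = 76
Depot→stop 1→stop 4→stop 2→stop 5→stop 3→Depot: 14+3+20+8+13+18 = 76
… (46 more)
Depot→stop 1→stop 4→stop 3→stop 5→stop 2→Depot: 14+3+12+13+8+3 = 53  ← best
The minimum is 53.
One optimal route: Depot → stop 1 → stop 4 → stop 3 → stop 5 → stop 2 → Depot (or its reverse).

Minimum total distance: 53 miles.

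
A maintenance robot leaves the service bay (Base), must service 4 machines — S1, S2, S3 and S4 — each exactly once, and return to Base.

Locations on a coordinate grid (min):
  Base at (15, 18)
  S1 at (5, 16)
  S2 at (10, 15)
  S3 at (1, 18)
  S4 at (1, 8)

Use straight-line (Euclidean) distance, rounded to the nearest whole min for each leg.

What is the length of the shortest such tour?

Base-S1-S2-S3-S4-Base: 10+5+9+10+17 = 51
Base-S1-S2-S4-S3-Base: 10+5+11+10+14 = 50
Base-S1-S3-S2-S4-Base: 10+4+9+11+17 = 51
Base-S1-S3-S4-S2-Base: 10+4+10+11+6 = 41
Base-S1-S4-S2-S3-Base: 10+9+11+9+14 = 53
Base-S1-S4-S3-S2-Base: 10+9+10+9+6 = 44
Base-S2-S1-S3-S4-Base: 6+5+4+10+17 = 42
Base-S2-S1-S4-S3-Base: 6+5+9+10+14 = 44
Base-S2-S3-S1-S4-Base: 6+9+4+9+17 = 45
Base-S2-S4-S1-S3-Base: 6+11+9+4+14 = 44
Base-S3-S1-S2-S4-Base: 14+4+5+11+17 = 51
Base-S3-S2-S1-S4-Base: 14+9+5+9+17 = 54
The minimum is 41.
One optimal route: Base → S1 → S3 → S4 → S2 → Base (or its reverse).

Minimum total distance: 41 min.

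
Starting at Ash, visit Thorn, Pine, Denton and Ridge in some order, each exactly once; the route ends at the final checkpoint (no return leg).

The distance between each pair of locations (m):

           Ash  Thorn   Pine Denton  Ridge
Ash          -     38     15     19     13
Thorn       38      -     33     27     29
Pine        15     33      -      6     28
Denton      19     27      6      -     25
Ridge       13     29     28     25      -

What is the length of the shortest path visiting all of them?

74 m — the minimum one-way total.

There are 4! = 24 possible orderings.
Ash - Thorn - Pine - Denton - Ridge: 38+33+6+25 = 102
Ash - Thorn - Pine - Ridge - Denton: 38+33+28+25 = 124
Ash - Thorn - Denton - Pine - Ridge: 38+27+6+28 = 99
Ash - Thorn - Denton - Ridge - Pine: 38+27+25+28 = 118
Ash - Thorn - Ridge - Pine - Denton: 38+29+28+6 = 101
Ash - Thorn - Ridge - Denton - Pine: 38+29+25+6 = 98
Ash - Pine - Thorn - Denton - Ridge: 15+33+27+25 = 100
Ash - Pine - Thorn - Ridge - Denton: 15+33+29+25 = 102
Ash - Pine - Denton - Thorn - Ridge: 15+6+27+29 = 77
Ash - Pine - Denton - Ridge - Thorn: 15+6+25+29 = 75
Ash - Pine - Ridge - Thorn - Denton: 15+28+29+27 = 99
Ash - Pine - Ridge - Denton - Thorn: 15+28+25+27 = 95
Ash - Denton - Thorn - Pine - Ridge: 19+27+33+28 = 107
Ash - Denton - Thorn - Ridge - Pine: 19+27+29+28 = 103
… (10 more)
Ash - Ridge - Pine - Denton - Thorn: 13+28+6+27 = 74  ← best
The minimum is 74.
One shortest path: Ash → Ridge → Pine → Denton → Thorn.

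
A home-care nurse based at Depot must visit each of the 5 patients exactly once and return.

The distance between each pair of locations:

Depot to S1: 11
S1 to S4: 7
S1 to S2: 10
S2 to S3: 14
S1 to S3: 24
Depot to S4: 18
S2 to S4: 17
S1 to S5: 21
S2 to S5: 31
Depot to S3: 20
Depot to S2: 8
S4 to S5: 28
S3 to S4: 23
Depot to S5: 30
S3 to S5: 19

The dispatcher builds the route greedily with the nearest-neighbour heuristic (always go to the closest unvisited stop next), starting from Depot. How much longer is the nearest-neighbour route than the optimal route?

From Depot: S2=8, S1=11, S4=18, S3=20, S5=30 → choose S2 (8).
From S2: S1=10, S3=14, S4=17, S5=31 → choose S1 (10).
From S1: S4=7, S5=21, S3=24 → choose S4 (7).
From S4: S3=23, S5=28 → choose S3 (23).
From S3: S5=19 → choose S5 (19).
NN route Depot → S2 → S1 → S4 → S3 → S5 → Depot costs 97.
Optimal: Depot → S1 → S4 → S5 → S3 → S2 → Depot costs 87 (by enumerating all 60 distinct tours).
Excess = 97 − 87 = 10.

The nearest-neighbour route is 10 longer than optimal.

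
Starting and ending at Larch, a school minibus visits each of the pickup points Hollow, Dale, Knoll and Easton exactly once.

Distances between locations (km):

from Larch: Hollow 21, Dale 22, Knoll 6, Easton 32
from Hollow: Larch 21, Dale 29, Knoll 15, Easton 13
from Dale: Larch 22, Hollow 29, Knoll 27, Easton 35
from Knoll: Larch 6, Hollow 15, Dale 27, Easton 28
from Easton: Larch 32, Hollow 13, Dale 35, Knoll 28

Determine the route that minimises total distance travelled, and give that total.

With 4 stops there are 4!/2 = 12 distinct round trips (a route and its reverse cost the same).
Larch - Hollow - Dale - Knoll - Easton - Larch: 21+29+27+28+32 = 137
Larch - Hollow - Dale - Easton - Knoll - Larch: 21+29+35+28+6 = 119
Larch - Hollow - Knoll - Dale - Easton - Larch: 21+15+27+35+32 = 130
Larch - Hollow - Knoll - Easton - Dale - Larch: 21+15+28+35+22 = 121
Larch - Hollow - Easton - Dale - Knoll - Larch: 21+13+35+27+6 = 102
Larch - Hollow - Easton - Knoll - Dale - Larch: 21+13+28+27+22 = 111
Larch - Dale - Hollow - Knoll - Easton - Larch: 22+29+15+28+32 = 126
Larch - Dale - Hollow - Easton - Knoll - Larch: 22+29+13+28+6 = 98
Larch - Dale - Knoll - Hollow - Easton - Larch: 22+27+15+13+32 = 109
Larch - Dale - Easton - Hollow - Knoll - Larch: 22+35+13+15+6 = 91
Larch - Knoll - Hollow - Dale - Easton - Larch: 6+15+29+35+32 = 117
Larch - Knoll - Dale - Hollow - Easton - Larch: 6+27+29+13+32 = 107
The minimum is 91.
One optimal route: Larch → Dale → Easton → Hollow → Knoll → Larch (or its reverse).

91 km — the shortest possible round trip.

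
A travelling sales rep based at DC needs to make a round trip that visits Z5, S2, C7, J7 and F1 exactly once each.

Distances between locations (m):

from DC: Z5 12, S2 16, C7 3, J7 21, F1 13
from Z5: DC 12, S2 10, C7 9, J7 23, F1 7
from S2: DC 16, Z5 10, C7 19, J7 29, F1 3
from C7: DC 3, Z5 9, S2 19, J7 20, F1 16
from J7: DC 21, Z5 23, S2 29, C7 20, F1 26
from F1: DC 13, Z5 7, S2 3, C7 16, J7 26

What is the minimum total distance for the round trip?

Minimum total distance: 72 m.

With 5 stops there are 5!/2 = 60 distinct round trips (a route and its reverse cost the same).
DC-Z5-S2-C7-J7-F1-DC: 12+10+19+20+26+13 = 100
DC-Z5-S2-C7-F1-J7-DC: 12+10+19+16+26+21 = 104
DC-Z5-S2-J7-C7-F1-DC: 12+10+29+20+16+13 = 100
DC-Z5-S2-J7-F1-C7-DC: 12+10+29+26+16+3 = 96
DC-Z5-S2-F1-C7-J7-DC: 12+10+3+16+20+21 = 82
DC-Z5-S2-F1-J7-C7-DC: 12+10+3+26+20+3 = 74
DC-Z5-C7-S2-J7-F1-DC: 12+9+19+29+26+13 = 108
DC-Z5-C7-S2-F1-J7-DC: 12+9+19+3+26+21 = 90
DC-Z5-C7-J7-S2-F1-DC: 12+9+20+29+3+13 = 86
DC-Z5-C7-J7-F1-S2-DC: 12+9+20+26+3+16 = 86
DC-Z5-C7-F1-S2-J7-DC: 12+9+16+3+29+21 = 90
DC-Z5-C7-F1-J7-S2-DC: 12+9+16+26+29+16 = 108
DC-Z5-J7-S2-C7-F1-DC: 12+23+29+19+16+13 = 112
DC-Z5-J7-S2-F1-C7-DC: 12+23+29+3+16+3 = 86
… (46 more)
DC-S2-F1-Z5-J7-C7-DC: 16+3+7+23+20+3 = 72  ← best
The minimum is 72.
One optimal route: DC → S2 → F1 → Z5 → J7 → C7 → DC (or its reverse).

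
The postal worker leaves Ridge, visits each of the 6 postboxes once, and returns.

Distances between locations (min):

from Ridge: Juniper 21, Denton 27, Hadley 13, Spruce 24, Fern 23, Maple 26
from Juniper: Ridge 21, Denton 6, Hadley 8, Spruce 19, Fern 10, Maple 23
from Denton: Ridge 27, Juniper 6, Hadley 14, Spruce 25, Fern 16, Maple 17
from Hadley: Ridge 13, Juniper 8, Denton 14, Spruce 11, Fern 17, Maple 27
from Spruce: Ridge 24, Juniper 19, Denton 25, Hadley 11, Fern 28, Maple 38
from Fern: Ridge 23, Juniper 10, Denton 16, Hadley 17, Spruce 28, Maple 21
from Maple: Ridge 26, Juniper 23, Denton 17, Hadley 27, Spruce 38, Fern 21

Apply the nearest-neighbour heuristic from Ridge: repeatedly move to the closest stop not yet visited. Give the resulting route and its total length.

From Ridge: distances to unvisited — Hadley=13, Juniper=21, Fern=23, Spruce=24, Maple=26, Denton=27. Nearest is Hadley (13).
From Hadley: distances to unvisited — Juniper=8, Spruce=11, Denton=14, Fern=17, Maple=27. Nearest is Juniper (8).
From Juniper: distances to unvisited — Denton=6, Fern=10, Spruce=19, Maple=23. Nearest is Denton (6).
From Denton: distances to unvisited — Fern=16, Maple=17, Spruce=25. Nearest is Fern (16).
From Fern: distances to unvisited — Maple=21, Spruce=28. Nearest is Maple (21).
From Maple: distances to unvisited — Spruce=38. Nearest is Spruce (38).
Return Spruce→Ridge: 24.
Total = 13 + 8 + 6 + 16 + 21 + 38 + 24 = 126.

Nearest-neighbour total = 126 min; route Ridge → Hadley → Juniper → Denton → Fern → Maple → Spruce → Ridge.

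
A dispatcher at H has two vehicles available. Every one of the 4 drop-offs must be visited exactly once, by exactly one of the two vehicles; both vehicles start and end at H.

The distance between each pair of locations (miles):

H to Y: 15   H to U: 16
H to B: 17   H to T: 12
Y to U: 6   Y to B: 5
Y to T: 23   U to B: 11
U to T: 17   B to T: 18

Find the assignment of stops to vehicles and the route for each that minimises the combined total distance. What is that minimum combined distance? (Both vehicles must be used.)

Minimum combined distance: 68 miles.

Try each way of splitting the stops between the two vehicles (each non-empty) and, for each split, find the best tour for each vehicle:
  {Y} + {U, B, T}: 30 + 57 = 87
  {U} + {Y, B, T}: 32 + 50 = 82
  {Y, U} + {B, T}: 37 + 47 = 84
  {B} + {Y, U, T}: 34 + 50 = 84
  {Y, B} + {U, T}: 37 + 45 = 82
  {U, B} + {Y, T}: 44 + 50 = 94
  … (7 splits in total)
  {Y, U, B} + {T}: 44 + 24 = 68  ← best
Best: vehicle 1 H → U → Y → B → H = 44; vehicle 2 H → T → H = 24; combined 68.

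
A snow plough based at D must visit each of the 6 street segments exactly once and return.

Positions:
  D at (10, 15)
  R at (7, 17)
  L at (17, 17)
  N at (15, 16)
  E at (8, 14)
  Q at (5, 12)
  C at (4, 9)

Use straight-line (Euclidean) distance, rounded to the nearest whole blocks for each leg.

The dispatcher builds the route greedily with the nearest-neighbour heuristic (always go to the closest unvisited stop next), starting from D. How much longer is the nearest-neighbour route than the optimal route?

Excess over optimum: 2 blocks.

D: E=2, R=4, N=5, Q=6, L=7, C=8 ⇒ E
E: R=3, Q=4, C=6, N=7, L=9 ⇒ R
R: Q=5, N=8, C=9, L=10 ⇒ Q
Q: C=3, N=11, L=13 ⇒ C
C: N=13, L=15 ⇒ N
N: L=2 ⇒ L
NN route D → E → R → Q → C → N → L → D costs 35.
Optimal: D → L → N → R → Q → C → E → D costs 33 (by enumerating all 360 distinct tours).
Excess = 35 − 33 = 2.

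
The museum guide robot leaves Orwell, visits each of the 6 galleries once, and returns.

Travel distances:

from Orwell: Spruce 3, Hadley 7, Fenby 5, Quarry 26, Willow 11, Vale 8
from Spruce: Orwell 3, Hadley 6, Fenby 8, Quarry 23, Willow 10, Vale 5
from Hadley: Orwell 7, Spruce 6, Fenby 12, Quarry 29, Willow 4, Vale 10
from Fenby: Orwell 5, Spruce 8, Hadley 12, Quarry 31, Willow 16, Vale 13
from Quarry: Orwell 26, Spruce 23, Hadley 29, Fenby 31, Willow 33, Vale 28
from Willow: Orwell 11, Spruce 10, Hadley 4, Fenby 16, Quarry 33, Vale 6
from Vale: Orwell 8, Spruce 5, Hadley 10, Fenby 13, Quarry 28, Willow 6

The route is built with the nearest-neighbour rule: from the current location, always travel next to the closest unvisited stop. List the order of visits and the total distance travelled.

Total distance 87 via the nearest-neighbour route Orwell → Spruce → Vale → Willow → Hadley → Fenby → Quarry → Orwell.

From Orwell: distances to unvisited — Spruce=3, Fenby=5, Hadley=7, Vale=8, Willow=11, Quarry=26. Nearest is Spruce (3).
From Spruce: distances to unvisited — Vale=5, Hadley=6, Fenby=8, Willow=10, Quarry=23. Nearest is Vale (5).
From Vale: distances to unvisited — Willow=6, Hadley=10, Fenby=13, Quarry=28. Nearest is Willow (6).
From Willow: distances to unvisited — Hadley=4, Fenby=16, Quarry=33. Nearest is Hadley (4).
From Hadley: distances to unvisited — Fenby=12, Quarry=29. Nearest is Fenby (12).
From Fenby: distances to unvisited — Quarry=31. Nearest is Quarry (31).
Return Quarry→Orwell: 26.
Total = 3 + 5 + 6 + 4 + 12 + 31 + 26 = 87.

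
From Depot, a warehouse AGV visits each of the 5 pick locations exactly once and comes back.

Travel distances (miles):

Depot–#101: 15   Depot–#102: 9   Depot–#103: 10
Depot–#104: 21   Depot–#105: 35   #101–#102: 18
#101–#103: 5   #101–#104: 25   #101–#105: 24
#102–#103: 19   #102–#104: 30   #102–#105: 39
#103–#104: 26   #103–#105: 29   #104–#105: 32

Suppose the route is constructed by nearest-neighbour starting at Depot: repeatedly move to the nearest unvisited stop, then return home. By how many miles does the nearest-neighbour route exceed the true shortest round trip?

Excess over optimum: 15 miles.

From Depot: #102=9, #103=10, #101=15, #104=21, #105=35 → choose #102 (9).
From #102: #101=18, #103=19, #104=30, #105=39 → choose #101 (18).
From #101: #103=5, #105=24, #104=25 → choose #103 (5).
From #103: #104=26, #105=29 → choose #104 (26).
From #104: #105=32 → choose #105 (32).
NN route Depot → #102 → #101 → #103 → #104 → #105 → Depot costs 125.
Optimal: Depot → #102 → #103 → #101 → #105 → #104 → Depot costs 110 (by enumerating all 60 distinct tours).
Excess = 125 − 110 = 15.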